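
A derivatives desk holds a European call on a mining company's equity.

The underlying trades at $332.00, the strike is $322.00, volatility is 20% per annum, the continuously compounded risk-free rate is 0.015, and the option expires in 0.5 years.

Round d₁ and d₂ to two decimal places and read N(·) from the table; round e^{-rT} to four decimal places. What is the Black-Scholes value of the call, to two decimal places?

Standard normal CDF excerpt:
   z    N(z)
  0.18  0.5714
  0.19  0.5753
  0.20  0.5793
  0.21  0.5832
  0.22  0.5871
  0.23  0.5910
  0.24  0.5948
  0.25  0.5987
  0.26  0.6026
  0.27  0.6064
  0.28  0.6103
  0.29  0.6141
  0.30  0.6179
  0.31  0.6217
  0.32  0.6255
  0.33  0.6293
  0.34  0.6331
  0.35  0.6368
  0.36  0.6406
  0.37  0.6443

$25.05

σ√T = 0.2·√0.5 = 0.1414
d₁ = [ln(332/322) + (0.015 + 0.2²/2)·0.5] / 0.1414 = [0.0306 + 0.0175] / 0.1414 = 0.3400 → 0.34
d₂ = d₁ − σ√T = 0.3400 − 0.1414 = 0.1986 → 0.20
exp(−rT) = exp(−0.015·0.5) = 0.9925
C = 332·N(0.34) − 322·0.9925·N(0.20) = 332·0.6331 − 322·0.9925·0.5793 = 210.1892 − 185.1356 = 25.0536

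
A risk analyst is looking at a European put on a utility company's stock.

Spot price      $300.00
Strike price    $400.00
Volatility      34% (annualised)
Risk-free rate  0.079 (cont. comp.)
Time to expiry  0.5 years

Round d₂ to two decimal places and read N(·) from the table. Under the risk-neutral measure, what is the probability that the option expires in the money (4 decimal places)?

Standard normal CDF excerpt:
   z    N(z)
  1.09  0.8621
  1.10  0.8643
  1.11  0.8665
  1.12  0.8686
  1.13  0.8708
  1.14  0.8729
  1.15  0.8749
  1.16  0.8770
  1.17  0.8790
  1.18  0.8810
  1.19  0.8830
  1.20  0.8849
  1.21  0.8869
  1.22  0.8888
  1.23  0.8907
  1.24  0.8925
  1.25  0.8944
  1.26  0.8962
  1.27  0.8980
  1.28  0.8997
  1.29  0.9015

0.8749

σ√T = 0.34·√0.5 = 0.2404
d₁ = [ln(300/400) + (0.079 + 0.34²/2)·0.5] / 0.2404 = [-0.2877 + 0.0684] / 0.2404 = -0.9121 → -0.91
d₂ = d₁ − σ√T = -0.9121 − 0.2404 = -1.1525 → -1.15
Risk-neutral Pr[S_T < K] = N(−d₂) = N(1.15) = 0.8749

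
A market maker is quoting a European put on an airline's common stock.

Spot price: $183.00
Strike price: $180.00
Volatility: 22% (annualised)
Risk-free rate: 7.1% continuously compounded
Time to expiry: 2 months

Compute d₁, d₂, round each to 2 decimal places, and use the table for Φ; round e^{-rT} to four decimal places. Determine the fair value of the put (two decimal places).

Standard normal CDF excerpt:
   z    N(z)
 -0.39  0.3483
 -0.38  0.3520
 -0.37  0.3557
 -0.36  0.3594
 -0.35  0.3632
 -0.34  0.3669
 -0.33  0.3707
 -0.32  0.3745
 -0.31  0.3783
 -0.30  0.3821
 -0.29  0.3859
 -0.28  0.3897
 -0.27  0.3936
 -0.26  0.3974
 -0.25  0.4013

$4.24

σ√T = 0.22 × 0.4082 = 0.0898
d₁ = [ln(183/180) + (0.071 + ½·0.22²)·0.1667] / (σ√T) = (0.0165 + 0.0159) / 0.0898 = 0.3607 which rounds to 0.36
d₂ = 0.3607 − 0.0898 = 0.2709 which rounds to 0.27
exp(−rT) = exp(−0.071·0.1667) = 0.9882
P = 180·0.9882·N(-0.27) − 183·N(-0.36) = 180·0.9882·0.3936 − 183·0.3594 = 70.0120 − 65.7702 = 4.2418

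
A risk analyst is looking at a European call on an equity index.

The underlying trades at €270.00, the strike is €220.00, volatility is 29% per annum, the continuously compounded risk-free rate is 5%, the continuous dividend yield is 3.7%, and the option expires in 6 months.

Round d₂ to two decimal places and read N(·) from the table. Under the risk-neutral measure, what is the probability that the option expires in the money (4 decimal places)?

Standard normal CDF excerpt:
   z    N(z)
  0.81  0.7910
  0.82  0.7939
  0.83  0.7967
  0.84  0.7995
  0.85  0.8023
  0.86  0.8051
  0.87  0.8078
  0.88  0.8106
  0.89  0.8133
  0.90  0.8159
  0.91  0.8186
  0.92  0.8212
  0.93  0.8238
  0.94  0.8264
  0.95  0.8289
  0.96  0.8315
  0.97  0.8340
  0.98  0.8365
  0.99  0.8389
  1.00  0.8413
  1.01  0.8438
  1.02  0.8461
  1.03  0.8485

0.8238

σ√T = 0.29·√0.5 = 0.2051
d₁ = [ln(270/220) + (0.05 − 0.037 + 0.29²/2)·0.5] / 0.2051 = [0.2048 + 0.0275] / 0.2051 = 1.1329 → 1.13
d₂ = d₁ − σ√T = 1.1329 − 0.2051 = 0.9279 → 0.93
Pr(exercise) under Q = N(d₂) = 0.8238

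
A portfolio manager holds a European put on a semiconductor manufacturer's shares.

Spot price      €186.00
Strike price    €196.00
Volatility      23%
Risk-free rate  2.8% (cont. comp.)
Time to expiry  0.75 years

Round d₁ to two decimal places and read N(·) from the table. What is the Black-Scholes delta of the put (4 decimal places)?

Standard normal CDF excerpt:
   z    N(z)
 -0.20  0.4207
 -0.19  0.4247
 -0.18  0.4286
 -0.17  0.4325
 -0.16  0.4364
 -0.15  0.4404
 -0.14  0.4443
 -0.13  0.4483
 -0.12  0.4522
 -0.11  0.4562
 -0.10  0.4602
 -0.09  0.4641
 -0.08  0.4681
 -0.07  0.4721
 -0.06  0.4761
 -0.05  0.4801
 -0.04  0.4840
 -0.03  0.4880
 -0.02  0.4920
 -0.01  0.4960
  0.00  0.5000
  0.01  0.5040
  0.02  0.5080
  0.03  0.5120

T = 0.75;  σ√T = 0.1992
d₁ = [ln(186/196) + (0.028 + 0.23²/2)·0.75] / 0.1992 = [-0.0524 + 0.0408] / 0.1992 = -0.0579 which rounds to -0.06
N(d₁) = N(-0.06) = 0.4761
Δ_put = N(d₁) − 1 = 0.4761 − 1 = -0.5239

-0.5239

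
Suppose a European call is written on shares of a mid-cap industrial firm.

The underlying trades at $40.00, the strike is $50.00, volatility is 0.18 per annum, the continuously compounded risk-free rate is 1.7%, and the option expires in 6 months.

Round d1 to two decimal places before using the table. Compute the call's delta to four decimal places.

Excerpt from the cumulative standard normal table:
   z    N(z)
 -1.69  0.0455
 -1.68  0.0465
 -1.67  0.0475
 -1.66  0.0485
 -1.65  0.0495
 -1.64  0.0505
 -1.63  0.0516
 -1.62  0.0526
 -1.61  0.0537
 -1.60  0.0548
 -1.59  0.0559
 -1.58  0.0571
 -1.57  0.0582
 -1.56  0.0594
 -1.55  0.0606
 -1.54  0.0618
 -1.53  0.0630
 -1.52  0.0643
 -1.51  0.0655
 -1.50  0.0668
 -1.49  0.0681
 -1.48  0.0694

0.0526

σ√T = 0.18·√0.5 = 0.1273
ln(S/K) + (r + σ²/2)T = ln(40/50) + (0.017 + 0.18²/2)·0.5 = -0.2231 + 0.0166 = -0.2065
d₁ = -0.2065 / 0.1273 = -1.6228 which rounds to -1.62
N(d₁) = N(-1.62) = 0.0526
Δ_call = N(d₁) = 0.0526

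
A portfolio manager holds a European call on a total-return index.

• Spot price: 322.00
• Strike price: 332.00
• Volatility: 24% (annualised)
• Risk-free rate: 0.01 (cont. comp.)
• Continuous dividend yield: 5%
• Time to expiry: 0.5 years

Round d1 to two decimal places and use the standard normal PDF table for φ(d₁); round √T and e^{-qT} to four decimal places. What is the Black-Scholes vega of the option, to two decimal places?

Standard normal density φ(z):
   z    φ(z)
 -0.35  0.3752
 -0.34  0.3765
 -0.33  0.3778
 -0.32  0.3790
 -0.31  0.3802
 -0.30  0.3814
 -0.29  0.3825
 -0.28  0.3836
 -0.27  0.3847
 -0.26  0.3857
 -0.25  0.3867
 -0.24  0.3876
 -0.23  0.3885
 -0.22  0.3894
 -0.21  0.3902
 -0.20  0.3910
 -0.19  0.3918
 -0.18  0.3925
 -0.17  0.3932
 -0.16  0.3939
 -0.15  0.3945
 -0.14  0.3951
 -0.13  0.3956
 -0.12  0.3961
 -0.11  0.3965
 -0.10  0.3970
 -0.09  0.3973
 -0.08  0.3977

σ√T = 0.24·√0.5 = 0.1697
d₁ = [ln(322/332) + (0.01 − 0.05 + 0.24²/2)·0.5] / 0.1697 = [-0.0306 − 0.0056] / 0.1697 = -0.2132 which rounds to -0.21
√T = √0.5 = 0.7071
φ(d₁) = φ(-0.21) = 0.3902
e^(−qT) = e^(−0.05·0.5) = 0.9753
vega = S·e^(−qT)·φ(d₁)·√T = 322·0.9753·0.3902·0.7071 = 86.6487

86.65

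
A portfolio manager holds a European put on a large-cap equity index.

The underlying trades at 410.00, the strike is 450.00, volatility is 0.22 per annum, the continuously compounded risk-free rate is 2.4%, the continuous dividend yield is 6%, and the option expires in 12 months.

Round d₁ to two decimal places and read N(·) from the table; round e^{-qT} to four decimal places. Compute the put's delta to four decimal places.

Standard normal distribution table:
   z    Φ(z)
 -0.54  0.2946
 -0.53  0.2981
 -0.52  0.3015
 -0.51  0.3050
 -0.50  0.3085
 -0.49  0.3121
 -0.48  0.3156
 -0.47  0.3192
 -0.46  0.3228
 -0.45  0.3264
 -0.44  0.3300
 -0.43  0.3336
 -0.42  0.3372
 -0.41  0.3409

T = 1;  σ√T = 0.2200
ln(S/K) + (r − q + σ²/2)T = ln(410/450) + (0.024 − 0.06 + 0.22²/2)·1 = -0.0931 − 0.0118 = -0.1049
d₁ = -0.1049 / 0.2200 = -0.4768 ≈ -0.48
N(d₁) = N(-0.48) = 0.3156
Δ_put = e^(−qT)·(N(d₁) − 1) = 0.9418·(0.3156 − 1) = -0.6446

-0.6446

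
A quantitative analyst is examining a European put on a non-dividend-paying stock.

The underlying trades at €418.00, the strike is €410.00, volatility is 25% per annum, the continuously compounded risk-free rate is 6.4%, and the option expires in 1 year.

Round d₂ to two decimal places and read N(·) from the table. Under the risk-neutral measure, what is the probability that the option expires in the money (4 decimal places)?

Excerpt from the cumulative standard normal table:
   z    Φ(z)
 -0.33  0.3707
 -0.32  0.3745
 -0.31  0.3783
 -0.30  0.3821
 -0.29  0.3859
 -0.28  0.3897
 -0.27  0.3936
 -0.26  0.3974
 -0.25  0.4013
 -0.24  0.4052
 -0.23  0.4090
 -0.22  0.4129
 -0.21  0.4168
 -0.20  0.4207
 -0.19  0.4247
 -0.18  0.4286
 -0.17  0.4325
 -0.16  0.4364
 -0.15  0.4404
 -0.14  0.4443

T = 1;  σ√T = 0.2500
d₁ = [ln(418/410) + (0.064 + 0.25²/2)·1] / 0.2500 = [0.0193 + 0.0953] / 0.2500 = 0.4583 → 0.46
d₂ = d₁ − σ√T = 0.4583 − 0.2500 = 0.2083 → 0.21
Pr(exercise) under Q = N(−d₂) = N(-0.21) = 0.4168

0.4168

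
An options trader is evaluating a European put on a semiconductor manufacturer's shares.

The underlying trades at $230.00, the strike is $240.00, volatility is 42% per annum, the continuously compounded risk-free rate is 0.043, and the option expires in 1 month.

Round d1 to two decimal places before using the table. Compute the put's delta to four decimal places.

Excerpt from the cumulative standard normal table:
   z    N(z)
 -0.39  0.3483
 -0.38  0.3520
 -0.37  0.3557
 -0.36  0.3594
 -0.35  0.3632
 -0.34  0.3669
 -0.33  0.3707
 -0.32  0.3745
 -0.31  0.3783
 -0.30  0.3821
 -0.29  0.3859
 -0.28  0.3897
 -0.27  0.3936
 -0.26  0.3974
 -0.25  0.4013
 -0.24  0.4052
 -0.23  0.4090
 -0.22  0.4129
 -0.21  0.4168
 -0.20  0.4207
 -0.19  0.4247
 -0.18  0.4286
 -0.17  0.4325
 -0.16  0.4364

-0.6026

σ√T = 0.42 × 0.2887 = 0.1212
d₁ = [ln(230/240) + (0.043 + ½·0.42²)·0.08333] / (σ√T) = (-0.0426 + 0.0109) / 0.1212 = -0.2608 ⇒ -0.26
N(d₁) = N(-0.26) = 0.3974
Δ_put = N(d₁) − 1 = 0.3974 − 1 = -0.6026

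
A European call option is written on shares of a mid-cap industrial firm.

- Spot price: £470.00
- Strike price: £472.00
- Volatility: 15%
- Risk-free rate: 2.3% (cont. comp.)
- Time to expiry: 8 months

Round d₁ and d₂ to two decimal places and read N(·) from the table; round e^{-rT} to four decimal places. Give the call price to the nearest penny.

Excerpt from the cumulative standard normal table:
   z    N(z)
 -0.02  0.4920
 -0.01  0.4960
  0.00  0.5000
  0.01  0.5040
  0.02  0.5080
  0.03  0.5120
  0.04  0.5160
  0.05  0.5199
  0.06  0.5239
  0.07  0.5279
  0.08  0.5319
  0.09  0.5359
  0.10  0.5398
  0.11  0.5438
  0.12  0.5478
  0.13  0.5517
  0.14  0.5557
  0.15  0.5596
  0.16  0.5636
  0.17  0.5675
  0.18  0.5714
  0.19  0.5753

£25.02

σ√T = 0.15·√0.6667 = 0.1225
ln(S/K) + (r + σ²/2)T = ln(470/472) + (0.023 + 0.15²/2)·0.6667 = -0.0042 + 0.0228 = 0.0186
d₁ = 0.0186 / 0.1225 = 0.1518 which rounds to 0.15
d₂ = d₁ − σ√T = 0.1518 − 0.1225 = 0.0293 which rounds to 0.03
exp(−rT) = exp(−0.023·0.6667) = 0.9848
C = 470·N(0.15) − 472·0.9848·N(0.03) = 470·0.5596 − 472·0.9848·0.5120 = 263.0120 − 237.9907 = 25.0213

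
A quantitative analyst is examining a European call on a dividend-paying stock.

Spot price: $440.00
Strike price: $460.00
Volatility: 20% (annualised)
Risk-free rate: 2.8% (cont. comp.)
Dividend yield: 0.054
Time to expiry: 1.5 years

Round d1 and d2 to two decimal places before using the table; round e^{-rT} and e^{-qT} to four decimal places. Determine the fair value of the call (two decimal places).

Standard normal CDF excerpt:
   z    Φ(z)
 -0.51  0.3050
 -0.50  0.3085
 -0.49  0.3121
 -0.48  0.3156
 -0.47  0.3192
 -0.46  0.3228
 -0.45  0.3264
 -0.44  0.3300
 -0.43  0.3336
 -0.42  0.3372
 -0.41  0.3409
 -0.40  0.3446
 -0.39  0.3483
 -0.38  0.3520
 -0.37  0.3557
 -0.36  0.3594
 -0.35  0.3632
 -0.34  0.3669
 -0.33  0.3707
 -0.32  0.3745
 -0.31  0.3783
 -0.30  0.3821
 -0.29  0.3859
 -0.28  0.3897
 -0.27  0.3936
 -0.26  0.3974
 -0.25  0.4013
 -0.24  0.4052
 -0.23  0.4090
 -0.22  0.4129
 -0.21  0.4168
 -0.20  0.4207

$25.16

T = 1.5;  σ√T = 0.2449
d₁ = [ln(440/460) + (0.028 − 0.054 + 0.2²/2)·1.5] / 0.2449 = [-0.0445 − 0.0090] / 0.2449 = -0.2182 → -0.22
d₂ = d₁ − σ√T = -0.2182 − 0.2449 = -0.4632 → -0.46
exp(−qT) = exp(−0.054·1.5) = 0.9222;  exp(−rT) = exp(−0.028·1.5) = 0.9589
C = 440·0.9222·N(-0.22) − 460·0.9589·N(-0.46) = 440·0.9222·0.4129 − 460·0.9589·0.3228 = 167.5416 − 142.3851 = 25.1565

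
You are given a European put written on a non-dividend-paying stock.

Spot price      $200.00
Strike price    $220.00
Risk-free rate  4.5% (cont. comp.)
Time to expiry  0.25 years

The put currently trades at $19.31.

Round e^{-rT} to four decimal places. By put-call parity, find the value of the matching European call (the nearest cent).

e^(−rT) = e^(−0.045·0.25) = 0.9888
Put-call parity: C − P = S − K·e^(−rT) = 200 − 220·0.9888 = 200 − 217.5360 = -17.5360
C = P + (C − P) = 19.31 + (-17.5360) = 1.7740

$1.77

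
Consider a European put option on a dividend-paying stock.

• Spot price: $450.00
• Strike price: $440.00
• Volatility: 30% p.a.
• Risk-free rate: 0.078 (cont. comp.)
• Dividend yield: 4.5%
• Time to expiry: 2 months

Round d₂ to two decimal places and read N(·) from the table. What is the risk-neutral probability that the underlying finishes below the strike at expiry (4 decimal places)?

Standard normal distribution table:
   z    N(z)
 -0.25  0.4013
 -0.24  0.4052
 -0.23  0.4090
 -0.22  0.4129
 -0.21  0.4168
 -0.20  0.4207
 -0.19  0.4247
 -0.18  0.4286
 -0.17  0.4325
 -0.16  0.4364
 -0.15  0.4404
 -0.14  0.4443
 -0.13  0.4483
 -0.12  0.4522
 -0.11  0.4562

0.4325

σ√T = 0.3·√0.1667 = 0.1225
ln(S/K) + (r − q + σ²/2)T = ln(450/440) + (0.078 − 0.045 + 0.3²/2)·0.1667 = 0.0225 + 0.0130 = 0.0355
d₁ = 0.0355 / 0.1225 = 0.2896 ≈ 0.29
d₂ = d₁ − σ√T = 0.2896 − 0.1225 = 0.1672 ≈ 0.17
Pr(exercise) under Q = N(−d₂) = N(-0.17) = 0.4325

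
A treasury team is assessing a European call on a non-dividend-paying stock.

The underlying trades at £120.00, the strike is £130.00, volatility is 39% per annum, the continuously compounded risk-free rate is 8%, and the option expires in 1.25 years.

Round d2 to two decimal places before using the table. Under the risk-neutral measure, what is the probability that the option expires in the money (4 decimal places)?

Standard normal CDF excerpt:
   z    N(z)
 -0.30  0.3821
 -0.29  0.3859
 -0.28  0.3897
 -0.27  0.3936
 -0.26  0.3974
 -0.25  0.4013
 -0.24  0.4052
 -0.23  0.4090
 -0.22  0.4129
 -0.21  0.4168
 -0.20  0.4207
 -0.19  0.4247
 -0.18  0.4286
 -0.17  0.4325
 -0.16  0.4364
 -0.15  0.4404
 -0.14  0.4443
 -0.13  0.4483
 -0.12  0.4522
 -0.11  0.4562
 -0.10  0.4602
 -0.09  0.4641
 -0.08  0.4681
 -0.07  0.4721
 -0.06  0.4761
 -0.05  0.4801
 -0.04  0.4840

T = 1.25;  σ√T = 0.4360
d₁ = [ln(120/130) + (0.08 + ½·0.39²)·1.25] / (σ√T) = (-0.0800 + 0.1951) / 0.4360 = 0.2638 → 0.26
d₂ = 0.2638 − 0.4360 = -0.1722 → -0.17
Risk-neutral Pr[S_T > K] = N(d₂) = N(-0.17) = 0.4325

0.4325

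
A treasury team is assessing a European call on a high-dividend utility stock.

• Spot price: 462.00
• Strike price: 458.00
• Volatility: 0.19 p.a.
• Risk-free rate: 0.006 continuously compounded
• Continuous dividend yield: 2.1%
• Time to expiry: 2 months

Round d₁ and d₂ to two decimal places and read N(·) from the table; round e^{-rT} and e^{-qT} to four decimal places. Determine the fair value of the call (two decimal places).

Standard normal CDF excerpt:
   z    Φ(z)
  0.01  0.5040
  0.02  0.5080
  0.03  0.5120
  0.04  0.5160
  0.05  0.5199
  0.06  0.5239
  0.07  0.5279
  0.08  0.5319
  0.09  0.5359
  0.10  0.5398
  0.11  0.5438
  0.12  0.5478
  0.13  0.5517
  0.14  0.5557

16.11

σ√T = 0.19·√0.1667 = 0.0776
d₁ = [ln(462/458) + (0.006 − 0.021 + ½·0.19²)·0.1667] / (σ√T) = (0.0087 + 0.0005) / 0.0776 = 0.1187 → 0.12
d₂ = 0.1187 − 0.0776 = 0.0411 → 0.04
e^(−qT) = e^(−0.021·0.1667) = 0.9965;  e^(−rT) = e^(−0.006·0.1667) = 0.9990
N(d₁) = N(0.12) = 0.5478;  N(d₂) = N(0.04) = 0.5160
C = 462·0.9965·0.5478 − 458·0.9990·0.5160 = 252.1978 − 236.0917 = 16.1061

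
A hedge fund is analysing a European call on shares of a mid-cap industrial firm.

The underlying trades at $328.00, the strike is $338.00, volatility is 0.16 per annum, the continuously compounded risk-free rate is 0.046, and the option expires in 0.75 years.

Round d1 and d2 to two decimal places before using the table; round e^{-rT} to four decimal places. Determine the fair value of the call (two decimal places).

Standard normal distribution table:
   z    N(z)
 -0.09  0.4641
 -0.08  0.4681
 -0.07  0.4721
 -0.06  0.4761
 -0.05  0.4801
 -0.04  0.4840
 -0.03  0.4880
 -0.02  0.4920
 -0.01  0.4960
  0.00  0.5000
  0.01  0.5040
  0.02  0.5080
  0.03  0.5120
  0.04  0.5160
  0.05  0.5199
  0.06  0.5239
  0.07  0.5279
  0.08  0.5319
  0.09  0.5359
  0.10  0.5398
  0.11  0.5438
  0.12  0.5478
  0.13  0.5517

T = 0.75;  σ√T = 0.1386
d₁ = [ln(328/338) + (0.046 + 0.16²/2)·0.75] / 0.1386 = [-0.0300 + 0.0441] / 0.1386 = 0.1015 ⇒ 0.10
d₂ = d₁ − σ√T = 0.1015 − 0.1386 = -0.0370 ⇒ -0.04
exp(−rT) = exp(−0.046·0.75) = 0.9661
C = 328·N(0.10) − 338·0.9661·N(-0.04) = 328·0.5398 − 338·0.9661·0.4840 = 177.0544 − 158.0462 = 19.0082

$19.01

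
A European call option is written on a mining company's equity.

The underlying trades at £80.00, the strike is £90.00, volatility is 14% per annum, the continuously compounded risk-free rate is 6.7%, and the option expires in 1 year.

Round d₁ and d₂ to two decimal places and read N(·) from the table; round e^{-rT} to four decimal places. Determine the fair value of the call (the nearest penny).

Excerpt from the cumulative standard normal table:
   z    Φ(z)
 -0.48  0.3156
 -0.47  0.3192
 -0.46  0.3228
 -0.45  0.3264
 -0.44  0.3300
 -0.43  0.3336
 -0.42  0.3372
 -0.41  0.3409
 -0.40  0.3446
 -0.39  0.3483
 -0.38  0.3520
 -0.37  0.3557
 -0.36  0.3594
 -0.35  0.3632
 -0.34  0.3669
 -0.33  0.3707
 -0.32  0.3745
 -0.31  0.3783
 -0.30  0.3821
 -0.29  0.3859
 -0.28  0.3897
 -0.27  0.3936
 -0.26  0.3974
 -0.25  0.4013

σ√T = 0.14·√1 = 0.1400
d₁ = [ln(80/90) + (0.067 + ½·0.14²)·1] / (σ√T) = (-0.1178 + 0.0768) / 0.1400 = -0.2927 ⇒ -0.29
d₂ = -0.2927 − 0.1400 = -0.4327 ⇒ -0.43
e^(−rT) = e^(−0.067·1) = 0.9352
C = 80·N(-0.29) − 90·0.9352·N(-0.43) = 80·0.3859 − 90·0.9352·0.3336 = 30.8720 − 28.0784 = 2.7936

£2.79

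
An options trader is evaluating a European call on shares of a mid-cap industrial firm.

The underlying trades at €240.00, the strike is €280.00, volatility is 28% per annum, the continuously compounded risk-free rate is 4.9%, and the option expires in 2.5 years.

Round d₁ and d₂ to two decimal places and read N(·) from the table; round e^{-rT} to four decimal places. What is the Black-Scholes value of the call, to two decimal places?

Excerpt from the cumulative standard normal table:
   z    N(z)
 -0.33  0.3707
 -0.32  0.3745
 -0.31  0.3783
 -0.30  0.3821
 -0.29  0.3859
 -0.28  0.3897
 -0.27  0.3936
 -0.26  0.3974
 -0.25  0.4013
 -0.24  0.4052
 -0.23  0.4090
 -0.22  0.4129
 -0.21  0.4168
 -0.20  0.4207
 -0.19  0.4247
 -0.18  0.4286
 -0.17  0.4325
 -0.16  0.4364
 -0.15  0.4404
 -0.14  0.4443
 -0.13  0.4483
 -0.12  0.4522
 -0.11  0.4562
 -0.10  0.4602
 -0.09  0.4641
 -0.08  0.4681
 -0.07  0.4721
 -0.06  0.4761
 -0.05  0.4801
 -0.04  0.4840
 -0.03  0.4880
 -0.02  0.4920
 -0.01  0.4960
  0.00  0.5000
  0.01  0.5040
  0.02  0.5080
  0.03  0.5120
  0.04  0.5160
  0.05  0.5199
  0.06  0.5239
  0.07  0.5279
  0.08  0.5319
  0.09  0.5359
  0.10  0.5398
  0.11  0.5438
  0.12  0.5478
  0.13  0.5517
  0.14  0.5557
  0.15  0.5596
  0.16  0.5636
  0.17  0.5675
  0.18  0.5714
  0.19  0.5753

€38.71

T = 2.5;  σ√T = 0.4427
d₁ = [ln(240/280) + (0.049 + 0.28²/2)·2.5] / 0.4427 = [-0.1542 + 0.2205] / 0.4427 = 0.1499 ≈ 0.15
d₂ = d₁ − σ√T = 0.1499 − 0.4427 = -0.2929 ≈ -0.29
e^(−rT) = e^(−0.049·2.5) = 0.8847
C = 240·N(0.15) − 280·0.8847·N(-0.29) = 240·0.5596 − 280·0.8847·0.3859 = 134.3040 − 95.5936 = 38.7104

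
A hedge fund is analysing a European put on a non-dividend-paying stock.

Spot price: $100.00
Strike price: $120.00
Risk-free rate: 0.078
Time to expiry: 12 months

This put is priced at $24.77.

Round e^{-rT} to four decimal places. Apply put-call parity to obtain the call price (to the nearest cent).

$13.77

e^(−rT) = e^(−0.078·1) = 0.9250
Put-call parity: C − P = S − K·e^(−rT) = 100 − 120·0.9250 = 100 − 111.0000 = -11.0000
C = P + (C − P) = 24.77 + (-11.0000) = 13.7700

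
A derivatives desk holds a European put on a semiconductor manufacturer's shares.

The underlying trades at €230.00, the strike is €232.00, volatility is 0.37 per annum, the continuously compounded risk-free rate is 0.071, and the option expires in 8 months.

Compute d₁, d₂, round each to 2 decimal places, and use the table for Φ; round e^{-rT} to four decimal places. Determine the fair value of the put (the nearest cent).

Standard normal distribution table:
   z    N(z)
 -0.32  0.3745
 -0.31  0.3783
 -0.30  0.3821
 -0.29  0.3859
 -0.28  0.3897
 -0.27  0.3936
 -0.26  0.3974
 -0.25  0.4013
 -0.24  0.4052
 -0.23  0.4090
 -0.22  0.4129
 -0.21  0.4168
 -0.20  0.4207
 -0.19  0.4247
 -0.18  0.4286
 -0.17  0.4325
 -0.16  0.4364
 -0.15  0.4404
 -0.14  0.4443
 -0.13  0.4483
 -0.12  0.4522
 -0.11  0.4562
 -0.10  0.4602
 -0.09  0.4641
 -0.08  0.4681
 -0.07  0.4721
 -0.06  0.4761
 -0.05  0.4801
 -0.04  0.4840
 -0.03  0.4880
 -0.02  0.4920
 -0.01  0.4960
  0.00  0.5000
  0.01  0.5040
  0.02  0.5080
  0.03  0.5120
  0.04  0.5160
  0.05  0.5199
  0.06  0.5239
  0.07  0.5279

σ√T = 0.37 × 0.8165 = 0.3021
d₁ = [ln(230/232) + (0.071 + 0.37²/2)·0.6667] / 0.3021 = [-0.0087 + 0.0930] / 0.3021 = 0.2791 → 0.28
d₂ = d₁ − σ√T = 0.2791 − 0.3021 = -0.0230 → -0.02
exp(−rT) = exp(−0.071·0.6667) = 0.9538
N(−d₂) = N(0.02) = 0.5080;  N(−d₁) = N(-0.28) = 0.3897
P = 232·0.9538·0.5080 − 230·0.3897 = 112.4111 − 89.6310 = 22.7801

€22.78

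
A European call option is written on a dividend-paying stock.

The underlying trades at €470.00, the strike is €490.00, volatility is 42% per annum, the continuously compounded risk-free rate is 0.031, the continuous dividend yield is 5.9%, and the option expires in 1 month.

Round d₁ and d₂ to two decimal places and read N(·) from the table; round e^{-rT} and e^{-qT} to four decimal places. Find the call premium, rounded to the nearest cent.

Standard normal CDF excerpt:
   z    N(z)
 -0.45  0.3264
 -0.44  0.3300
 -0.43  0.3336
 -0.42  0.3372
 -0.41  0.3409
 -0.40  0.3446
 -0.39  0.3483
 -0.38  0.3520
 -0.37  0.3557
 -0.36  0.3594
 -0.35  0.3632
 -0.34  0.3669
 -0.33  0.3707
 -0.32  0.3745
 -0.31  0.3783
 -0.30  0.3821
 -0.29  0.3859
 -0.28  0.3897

€13.91

σ√T = 0.42·√0.08333 = 0.1212
d₁ = [ln(470/490) + (0.031 − 0.059 + ½·0.42²)·0.08333] / (σ√T) = (-0.0417 + 0.0050) / 0.1212 = -0.3023 ≈ -0.30
d₂ = -0.3023 − 0.1212 = -0.4236 ≈ -0.42
exp(−qT) = exp(−0.059·0.08333) = 0.9951;  exp(−rT) = exp(−0.031·0.08333) = 0.9974
N(d₁) = N(-0.30) = 0.3821;  N(d₂) = N(-0.42) = 0.3372
C = 470·0.9951·0.3821 − 490·0.9974·0.3372 = 178.7070 − 164.7984 = 13.9086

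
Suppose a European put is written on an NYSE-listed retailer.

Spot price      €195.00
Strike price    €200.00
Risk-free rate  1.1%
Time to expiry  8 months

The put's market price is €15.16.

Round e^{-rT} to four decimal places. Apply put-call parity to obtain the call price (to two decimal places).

€11.62

e^(−rT) = e^(−0.011·0.6667) = 0.9927
Put-call parity: C − P = S − K·e^(−rT) = 195 − 200·0.9927 = 195 − 198.5400 = -3.5400
C = P + (C − P) = 15.16 + (-3.5400) = 11.6200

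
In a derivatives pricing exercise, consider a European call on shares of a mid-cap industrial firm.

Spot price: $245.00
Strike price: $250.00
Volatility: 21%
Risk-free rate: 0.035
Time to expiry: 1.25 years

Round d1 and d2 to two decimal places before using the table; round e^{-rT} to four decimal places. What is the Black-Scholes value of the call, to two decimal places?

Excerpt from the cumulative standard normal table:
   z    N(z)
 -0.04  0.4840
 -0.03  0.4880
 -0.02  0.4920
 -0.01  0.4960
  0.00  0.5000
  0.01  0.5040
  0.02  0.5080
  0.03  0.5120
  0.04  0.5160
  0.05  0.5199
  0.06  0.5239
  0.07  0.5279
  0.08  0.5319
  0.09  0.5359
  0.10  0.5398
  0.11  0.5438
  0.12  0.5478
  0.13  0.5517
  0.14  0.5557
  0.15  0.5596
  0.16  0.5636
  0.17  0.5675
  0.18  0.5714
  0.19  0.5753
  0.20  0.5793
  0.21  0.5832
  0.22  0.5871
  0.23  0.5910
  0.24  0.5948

σ√T = 0.21 × 1.1180 = 0.2348
ln(S/K) + (r + σ²/2)T = ln(245/250) + (0.035 + 0.21²/2)·1.25 = -0.0202 + 0.0713 = 0.0511
d₁ = 0.0511 / 0.2348 = 0.2177 ⇒ 0.22
d₂ = d₁ − σ√T = 0.2177 − 0.2348 = -0.0171 ⇒ -0.02
e^(−rT) = e^(−0.035·1.25) = 0.9572
C = 245·N(0.22) − 250·0.9572·N(-0.02) = 245·0.5871 − 250·0.9572·0.4920 = 143.8395 − 117.7356 = 26.1039

$26.10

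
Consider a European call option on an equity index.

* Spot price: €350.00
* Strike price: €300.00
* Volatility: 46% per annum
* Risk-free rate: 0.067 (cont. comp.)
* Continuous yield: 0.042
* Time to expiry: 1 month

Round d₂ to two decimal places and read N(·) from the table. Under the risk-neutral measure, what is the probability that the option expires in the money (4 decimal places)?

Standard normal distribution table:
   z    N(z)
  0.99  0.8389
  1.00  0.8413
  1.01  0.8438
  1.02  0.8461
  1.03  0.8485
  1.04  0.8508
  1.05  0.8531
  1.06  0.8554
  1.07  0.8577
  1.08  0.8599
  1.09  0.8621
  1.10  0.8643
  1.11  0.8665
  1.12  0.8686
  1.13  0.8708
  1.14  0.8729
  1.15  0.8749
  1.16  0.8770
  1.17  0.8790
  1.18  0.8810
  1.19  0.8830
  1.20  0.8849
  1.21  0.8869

0.8665

σ√T = 0.46·√0.08333 = 0.1328
d₁ = [ln(350/300) + (0.067 − 0.042 + ½·0.46²)·0.08333] / (σ√T) = (0.1542 + 0.0109) / 0.1328 = 1.2429 which rounds to 1.24
d₂ = 1.2429 − 0.1328 = 1.1101 which rounds to 1.11
Pr(exercise) under Q = N(d₂) = 0.8665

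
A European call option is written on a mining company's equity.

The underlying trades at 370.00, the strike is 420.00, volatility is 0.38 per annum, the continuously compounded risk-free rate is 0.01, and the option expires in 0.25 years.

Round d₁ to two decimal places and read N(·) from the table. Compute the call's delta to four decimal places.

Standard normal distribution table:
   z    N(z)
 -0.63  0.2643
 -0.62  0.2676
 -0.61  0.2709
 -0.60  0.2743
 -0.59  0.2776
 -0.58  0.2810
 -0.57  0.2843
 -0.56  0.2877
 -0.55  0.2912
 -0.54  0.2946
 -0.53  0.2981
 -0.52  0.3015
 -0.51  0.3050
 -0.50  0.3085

0.2877

σ√T = 0.38·√0.25 = 0.1900
d₁ = [ln(370/420) + (0.01 + ½·0.38²)·0.25] / (σ√T) = (-0.1268 + 0.0205) / 0.1900 = -0.5590 which rounds to -0.56
N(d₁) = N(-0.56) = 0.2877
Δ_call = N(d₁) = 0.2877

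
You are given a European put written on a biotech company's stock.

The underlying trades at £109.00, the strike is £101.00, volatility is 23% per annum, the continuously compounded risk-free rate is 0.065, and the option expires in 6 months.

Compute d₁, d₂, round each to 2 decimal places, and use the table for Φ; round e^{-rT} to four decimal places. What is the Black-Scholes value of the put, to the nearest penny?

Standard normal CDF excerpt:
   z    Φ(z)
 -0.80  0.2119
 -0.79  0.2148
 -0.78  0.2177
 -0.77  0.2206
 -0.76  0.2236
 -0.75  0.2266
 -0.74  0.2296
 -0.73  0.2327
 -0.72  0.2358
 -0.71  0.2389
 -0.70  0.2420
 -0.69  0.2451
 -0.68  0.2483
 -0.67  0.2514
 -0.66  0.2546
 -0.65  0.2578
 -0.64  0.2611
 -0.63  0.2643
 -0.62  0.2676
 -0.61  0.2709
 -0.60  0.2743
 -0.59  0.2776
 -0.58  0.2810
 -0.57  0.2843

T = 0.5;  σ√T = 0.1626
ln(S/K) + (r + σ²/2)T = ln(109/101) + (0.065 + 0.23²/2)·0.5 = 0.0762 + 0.0457 = 0.1220
d₁ = 0.1220 / 0.1626 = 0.7499 ⇒ 0.75
d₂ = d₁ − σ√T = 0.7499 − 0.1626 = 0.5872 ⇒ 0.59
exp(−rT) = exp(−0.065·0.5) = 0.9680
N(−d₂) = N(-0.59) = 0.2776;  N(−d₁) = N(-0.75) = 0.2266
P = 101·0.9680·0.2776 − 109·0.2266 = 27.1404 − 24.6994 = 2.4410

£2.44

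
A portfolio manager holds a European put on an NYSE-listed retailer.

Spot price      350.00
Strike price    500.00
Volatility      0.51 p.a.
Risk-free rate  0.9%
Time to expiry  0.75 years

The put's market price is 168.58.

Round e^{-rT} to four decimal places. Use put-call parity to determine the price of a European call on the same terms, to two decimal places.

exp(−rT) = exp(−0.009·0.75) = 0.9933
Put-call parity: C − P = S − K·e^(−rT) = 350 − 500·0.9933 = 350 − 496.6500 = -146.6500
C = P + (C − P) = 168.58 + (-146.6500) = 21.9300

21.93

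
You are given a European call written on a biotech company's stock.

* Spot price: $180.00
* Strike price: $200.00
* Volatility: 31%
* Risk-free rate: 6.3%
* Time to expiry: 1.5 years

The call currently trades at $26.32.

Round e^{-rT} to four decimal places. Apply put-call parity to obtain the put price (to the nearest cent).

$28.28

exp(−rT) = exp(−0.063·1.5) = 0.9098
Put-call parity: C − P = S − K·e^(−rT) = 180 − 200·0.9098 = 180 − 181.9600 = -1.9600
P = C − (C − P) = 26.32 − (-1.9600) = 28.2800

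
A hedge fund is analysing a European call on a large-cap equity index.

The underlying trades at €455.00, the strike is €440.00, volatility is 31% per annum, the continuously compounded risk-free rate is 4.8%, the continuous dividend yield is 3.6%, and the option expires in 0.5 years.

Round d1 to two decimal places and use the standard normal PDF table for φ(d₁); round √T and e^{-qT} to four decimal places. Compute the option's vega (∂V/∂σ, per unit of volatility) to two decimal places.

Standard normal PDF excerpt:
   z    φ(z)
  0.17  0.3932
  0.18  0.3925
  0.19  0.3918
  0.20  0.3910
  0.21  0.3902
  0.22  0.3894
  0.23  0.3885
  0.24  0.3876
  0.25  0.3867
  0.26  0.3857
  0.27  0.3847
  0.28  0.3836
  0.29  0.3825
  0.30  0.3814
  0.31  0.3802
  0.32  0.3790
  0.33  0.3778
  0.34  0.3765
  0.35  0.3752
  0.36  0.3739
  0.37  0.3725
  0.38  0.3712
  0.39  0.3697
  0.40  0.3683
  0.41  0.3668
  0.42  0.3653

T = 0.5;  σ√T = 0.2192
d₁ = [ln(455/440) + (0.048 − 0.036 + ½·0.31²)·0.5] / (σ√T) = (0.0335 + 0.0300) / 0.2192 = 0.2899 → 0.29
√T = √0.5 = 0.7071
φ(d₁) = φ(0.29) = 0.3825
exp(−qT) = exp(−0.036·0.5) = 0.9822
vega = S·exp(−qT)·φ(d₁)·√T = 455·0.9822·0.3825·0.7071 = 120.8714

120.87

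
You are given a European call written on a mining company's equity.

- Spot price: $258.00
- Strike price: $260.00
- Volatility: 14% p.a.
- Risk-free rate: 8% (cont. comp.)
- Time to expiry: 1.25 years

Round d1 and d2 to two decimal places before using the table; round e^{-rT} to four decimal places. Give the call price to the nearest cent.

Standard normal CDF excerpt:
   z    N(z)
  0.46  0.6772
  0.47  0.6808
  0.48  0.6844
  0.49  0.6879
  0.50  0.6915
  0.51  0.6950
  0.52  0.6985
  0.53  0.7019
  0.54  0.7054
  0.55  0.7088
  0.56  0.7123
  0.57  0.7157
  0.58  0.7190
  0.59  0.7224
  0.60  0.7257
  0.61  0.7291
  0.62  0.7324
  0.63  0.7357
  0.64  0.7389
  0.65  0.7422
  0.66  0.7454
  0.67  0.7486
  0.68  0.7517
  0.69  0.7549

$29.64

T = 1.25;  σ√T = 0.1565
d₁ = [ln(258/260) + (0.08 + ½·0.14²)·1.25] / (σ√T) = (-0.0077 + 0.1123) / 0.1565 = 0.6678 ≈ 0.67
d₂ = 0.6678 − 0.1565 = 0.5113 ≈ 0.51
e^(−rT) = e^(−0.08·1.25) = 0.9048
N(d₁) = N(0.67) = 0.7486;  N(d₂) = N(0.51) = 0.6950
C = 258·0.7486 − 260·0.9048·0.6950 = 193.1388 − 163.4974 = 29.6414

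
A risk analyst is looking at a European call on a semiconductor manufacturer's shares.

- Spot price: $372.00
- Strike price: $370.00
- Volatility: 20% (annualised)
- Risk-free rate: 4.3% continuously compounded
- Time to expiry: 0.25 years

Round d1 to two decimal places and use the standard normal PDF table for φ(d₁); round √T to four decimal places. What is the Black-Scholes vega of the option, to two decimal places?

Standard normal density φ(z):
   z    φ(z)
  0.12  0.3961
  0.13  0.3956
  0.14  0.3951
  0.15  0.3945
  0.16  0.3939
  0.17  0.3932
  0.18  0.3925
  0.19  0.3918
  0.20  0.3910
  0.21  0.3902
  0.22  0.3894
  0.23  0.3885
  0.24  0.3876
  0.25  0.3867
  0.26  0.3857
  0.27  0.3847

σ√T = 0.2·√0.25 = 0.1000
d₁ = [ln(372/370) + (0.043 + 0.2²/2)·0.25] / 0.1000 = [0.0054 + 0.0158] / 0.1000 = 0.2114 → 0.21
√T = √0.25 = 0.5000
φ(d₁) = φ(0.21) = 0.3902
vega = S·φ(d₁)·√T = 372·0.3902·0.5000 = 72.5772

72.58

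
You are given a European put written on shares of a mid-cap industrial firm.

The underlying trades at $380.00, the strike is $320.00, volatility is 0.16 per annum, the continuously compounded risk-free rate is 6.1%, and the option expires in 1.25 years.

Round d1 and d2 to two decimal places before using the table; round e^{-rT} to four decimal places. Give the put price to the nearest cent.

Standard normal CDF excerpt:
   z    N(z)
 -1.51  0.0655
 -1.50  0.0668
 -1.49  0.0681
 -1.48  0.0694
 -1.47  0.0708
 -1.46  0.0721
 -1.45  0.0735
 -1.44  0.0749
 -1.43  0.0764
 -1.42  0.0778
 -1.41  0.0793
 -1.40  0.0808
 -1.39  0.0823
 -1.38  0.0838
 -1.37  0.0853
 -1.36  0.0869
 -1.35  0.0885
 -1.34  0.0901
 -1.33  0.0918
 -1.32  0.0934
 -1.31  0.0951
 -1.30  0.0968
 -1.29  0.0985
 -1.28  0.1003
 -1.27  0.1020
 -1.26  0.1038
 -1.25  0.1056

σ√T = 0.16·√1.25 = 0.1789
d₁ = [ln(380/320) + (0.061 + 0.16²/2)·1.25] / 0.1789 = [0.1719 + 0.0922] / 0.1789 = 1.4764 ⇒ 1.48
d₂ = d₁ − σ√T = 1.4764 − 0.1789 = 1.2975 ⇒ 1.30
exp(−rT) = exp(−0.061·1.25) = 0.9266
N(−d₂) = N(-1.30) = 0.0968;  N(−d₁) = N(-1.48) = 0.0694
P = 320·0.9266·0.0968 − 380·0.0694 = 28.7024 − 26.3720 = 2.3304

$2.33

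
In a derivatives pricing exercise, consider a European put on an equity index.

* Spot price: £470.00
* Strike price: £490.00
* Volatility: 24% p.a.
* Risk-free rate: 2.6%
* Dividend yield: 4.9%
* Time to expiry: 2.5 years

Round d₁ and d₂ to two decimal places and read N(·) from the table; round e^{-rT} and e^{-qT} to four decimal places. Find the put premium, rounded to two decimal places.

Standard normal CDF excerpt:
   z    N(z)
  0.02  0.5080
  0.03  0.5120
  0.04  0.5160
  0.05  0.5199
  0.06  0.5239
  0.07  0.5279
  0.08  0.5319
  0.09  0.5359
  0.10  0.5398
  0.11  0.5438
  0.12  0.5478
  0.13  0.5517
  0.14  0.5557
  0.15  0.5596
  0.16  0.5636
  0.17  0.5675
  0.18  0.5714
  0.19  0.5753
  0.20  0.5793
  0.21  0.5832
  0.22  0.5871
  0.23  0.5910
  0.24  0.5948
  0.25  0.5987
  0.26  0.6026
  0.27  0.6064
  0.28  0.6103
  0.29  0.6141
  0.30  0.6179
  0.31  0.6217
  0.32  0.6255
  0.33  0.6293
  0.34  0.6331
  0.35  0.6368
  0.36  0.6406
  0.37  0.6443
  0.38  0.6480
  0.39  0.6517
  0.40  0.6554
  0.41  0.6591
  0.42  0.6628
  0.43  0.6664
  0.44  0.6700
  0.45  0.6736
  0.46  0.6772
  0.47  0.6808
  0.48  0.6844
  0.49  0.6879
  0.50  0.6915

£89.80

σ√T = 0.24·√2.5 = 0.3795
d₁ = [ln(470/490) + (0.026 − 0.049 + ½·0.24²)·2.5] / (σ√T) = (-0.0417 + 0.0145) / 0.3795 = -0.0716 → -0.07
d₂ = -0.0716 − 0.3795 = -0.4511 → -0.45
e^(−qT) = e^(−0.049·2.5) = 0.8847;  e^(−rT) = e^(−0.026·2.5) = 0.9371
P = 490·0.9371·N(0.45) − 470·0.8847·N(0.07) = 490·0.9371·0.6736 − 470·0.8847·0.5279 = 309.3030 − 219.5056 = 89.7974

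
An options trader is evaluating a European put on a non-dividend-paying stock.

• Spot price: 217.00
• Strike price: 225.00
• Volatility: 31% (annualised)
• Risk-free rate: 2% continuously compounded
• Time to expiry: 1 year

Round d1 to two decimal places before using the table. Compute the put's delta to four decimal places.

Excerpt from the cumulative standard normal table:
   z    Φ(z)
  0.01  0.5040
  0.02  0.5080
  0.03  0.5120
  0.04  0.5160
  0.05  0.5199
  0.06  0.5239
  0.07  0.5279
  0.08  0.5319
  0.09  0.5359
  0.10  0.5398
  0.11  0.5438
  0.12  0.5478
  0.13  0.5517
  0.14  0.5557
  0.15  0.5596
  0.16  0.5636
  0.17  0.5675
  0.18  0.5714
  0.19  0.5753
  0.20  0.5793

σ√T = 0.31 × 1.0000 = 0.3100
d₁ = [ln(217/225) + (0.02 + ½·0.31²)·1] / (σ√T) = (-0.0362 + 0.0680) / 0.3100 = 0.1027 which rounds to 0.10
N(d₁) = N(0.10) = 0.5398
Δ_put = N(d₁) − 1 = 0.5398 − 1 = -0.4602

-0.4602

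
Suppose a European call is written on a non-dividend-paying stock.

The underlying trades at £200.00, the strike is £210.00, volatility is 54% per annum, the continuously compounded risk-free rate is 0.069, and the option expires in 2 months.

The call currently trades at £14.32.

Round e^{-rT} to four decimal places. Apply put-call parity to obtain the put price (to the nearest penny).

exp(−rT) = exp(−0.069·0.1667) = 0.9886
Put-call parity: C − P = S − K·e^(−rT) = 200 − 210·0.9886 = 200 − 207.6060 = -7.6060
P = C − (C − P) = 14.32 − (-7.6060) = 21.9260

£21.93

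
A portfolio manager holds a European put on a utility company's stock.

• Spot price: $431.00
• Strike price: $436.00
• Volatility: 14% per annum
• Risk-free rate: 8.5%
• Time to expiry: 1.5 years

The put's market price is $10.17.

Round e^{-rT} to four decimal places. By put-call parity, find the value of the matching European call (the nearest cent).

$57.36

e^(−rT) = e^(−0.085·1.5) = 0.8803
Put-call parity: C − P = S − K·e^(−rT) = 431 − 436·0.8803 = 431 − 383.8108 = 47.1892
C = P + (C − P) = 10.17 + (47.1892) = 57.3592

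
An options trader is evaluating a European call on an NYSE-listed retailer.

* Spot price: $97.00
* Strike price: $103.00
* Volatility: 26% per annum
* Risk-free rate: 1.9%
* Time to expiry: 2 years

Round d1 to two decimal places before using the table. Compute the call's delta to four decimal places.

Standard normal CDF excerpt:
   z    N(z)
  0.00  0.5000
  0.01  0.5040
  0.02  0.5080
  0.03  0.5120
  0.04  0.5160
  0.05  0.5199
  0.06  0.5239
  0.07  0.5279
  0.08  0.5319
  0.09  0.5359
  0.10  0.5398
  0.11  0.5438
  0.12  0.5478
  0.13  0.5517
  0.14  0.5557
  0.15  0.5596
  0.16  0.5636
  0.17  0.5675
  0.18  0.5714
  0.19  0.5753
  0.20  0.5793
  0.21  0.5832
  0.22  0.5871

σ√T = 0.26 × 1.4142 = 0.3677
ln(S/K) + (r + σ²/2)T = ln(97/103) + (0.019 + 0.26²/2)·2 = -0.0600 + 0.1056 = 0.0456
d₁ = 0.0456 / 0.3677 = 0.1240 ≈ 0.12
N(d₁) = N(0.12) = 0.5478
Δ_call = N(d₁) = 0.5478

0.5478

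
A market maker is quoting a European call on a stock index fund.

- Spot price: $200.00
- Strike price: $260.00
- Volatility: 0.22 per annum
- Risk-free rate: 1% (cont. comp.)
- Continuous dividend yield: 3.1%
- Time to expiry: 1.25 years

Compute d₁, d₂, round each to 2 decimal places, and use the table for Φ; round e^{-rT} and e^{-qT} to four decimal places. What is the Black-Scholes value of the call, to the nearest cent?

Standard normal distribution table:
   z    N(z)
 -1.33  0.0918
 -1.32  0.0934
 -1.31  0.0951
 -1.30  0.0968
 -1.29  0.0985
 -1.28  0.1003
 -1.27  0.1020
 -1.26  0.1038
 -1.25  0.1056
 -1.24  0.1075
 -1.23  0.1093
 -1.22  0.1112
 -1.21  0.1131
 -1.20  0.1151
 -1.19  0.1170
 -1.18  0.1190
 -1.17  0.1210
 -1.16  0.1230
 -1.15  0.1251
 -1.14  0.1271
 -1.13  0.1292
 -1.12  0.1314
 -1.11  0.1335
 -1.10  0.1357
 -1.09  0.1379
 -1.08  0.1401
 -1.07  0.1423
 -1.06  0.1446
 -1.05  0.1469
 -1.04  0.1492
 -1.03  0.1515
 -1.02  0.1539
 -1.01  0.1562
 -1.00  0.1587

σ√T = 0.22·√1.25 = 0.2460
d₁ = [ln(200/260) + (0.01 − 0.031 + 0.22²/2)·1.25] / 0.2460 = [-0.2624 + 0.0040] / 0.2460 = -1.0504 which rounds to -1.05
d₂ = d₁ − σ√T = -1.0504 − 0.2460 = -1.2964 which rounds to -1.30
exp(−qT) = exp(−0.031·1.25) = 0.9620;  exp(−rT) = exp(−0.01·1.25) = 0.9876
C = 200·0.9620·N(-1.05) − 260·0.9876·N(-1.30) = 200·0.9620·0.1469 − 260·0.9876·0.0968 = 28.2636 − 24.8559 = 3.4076

$3.41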